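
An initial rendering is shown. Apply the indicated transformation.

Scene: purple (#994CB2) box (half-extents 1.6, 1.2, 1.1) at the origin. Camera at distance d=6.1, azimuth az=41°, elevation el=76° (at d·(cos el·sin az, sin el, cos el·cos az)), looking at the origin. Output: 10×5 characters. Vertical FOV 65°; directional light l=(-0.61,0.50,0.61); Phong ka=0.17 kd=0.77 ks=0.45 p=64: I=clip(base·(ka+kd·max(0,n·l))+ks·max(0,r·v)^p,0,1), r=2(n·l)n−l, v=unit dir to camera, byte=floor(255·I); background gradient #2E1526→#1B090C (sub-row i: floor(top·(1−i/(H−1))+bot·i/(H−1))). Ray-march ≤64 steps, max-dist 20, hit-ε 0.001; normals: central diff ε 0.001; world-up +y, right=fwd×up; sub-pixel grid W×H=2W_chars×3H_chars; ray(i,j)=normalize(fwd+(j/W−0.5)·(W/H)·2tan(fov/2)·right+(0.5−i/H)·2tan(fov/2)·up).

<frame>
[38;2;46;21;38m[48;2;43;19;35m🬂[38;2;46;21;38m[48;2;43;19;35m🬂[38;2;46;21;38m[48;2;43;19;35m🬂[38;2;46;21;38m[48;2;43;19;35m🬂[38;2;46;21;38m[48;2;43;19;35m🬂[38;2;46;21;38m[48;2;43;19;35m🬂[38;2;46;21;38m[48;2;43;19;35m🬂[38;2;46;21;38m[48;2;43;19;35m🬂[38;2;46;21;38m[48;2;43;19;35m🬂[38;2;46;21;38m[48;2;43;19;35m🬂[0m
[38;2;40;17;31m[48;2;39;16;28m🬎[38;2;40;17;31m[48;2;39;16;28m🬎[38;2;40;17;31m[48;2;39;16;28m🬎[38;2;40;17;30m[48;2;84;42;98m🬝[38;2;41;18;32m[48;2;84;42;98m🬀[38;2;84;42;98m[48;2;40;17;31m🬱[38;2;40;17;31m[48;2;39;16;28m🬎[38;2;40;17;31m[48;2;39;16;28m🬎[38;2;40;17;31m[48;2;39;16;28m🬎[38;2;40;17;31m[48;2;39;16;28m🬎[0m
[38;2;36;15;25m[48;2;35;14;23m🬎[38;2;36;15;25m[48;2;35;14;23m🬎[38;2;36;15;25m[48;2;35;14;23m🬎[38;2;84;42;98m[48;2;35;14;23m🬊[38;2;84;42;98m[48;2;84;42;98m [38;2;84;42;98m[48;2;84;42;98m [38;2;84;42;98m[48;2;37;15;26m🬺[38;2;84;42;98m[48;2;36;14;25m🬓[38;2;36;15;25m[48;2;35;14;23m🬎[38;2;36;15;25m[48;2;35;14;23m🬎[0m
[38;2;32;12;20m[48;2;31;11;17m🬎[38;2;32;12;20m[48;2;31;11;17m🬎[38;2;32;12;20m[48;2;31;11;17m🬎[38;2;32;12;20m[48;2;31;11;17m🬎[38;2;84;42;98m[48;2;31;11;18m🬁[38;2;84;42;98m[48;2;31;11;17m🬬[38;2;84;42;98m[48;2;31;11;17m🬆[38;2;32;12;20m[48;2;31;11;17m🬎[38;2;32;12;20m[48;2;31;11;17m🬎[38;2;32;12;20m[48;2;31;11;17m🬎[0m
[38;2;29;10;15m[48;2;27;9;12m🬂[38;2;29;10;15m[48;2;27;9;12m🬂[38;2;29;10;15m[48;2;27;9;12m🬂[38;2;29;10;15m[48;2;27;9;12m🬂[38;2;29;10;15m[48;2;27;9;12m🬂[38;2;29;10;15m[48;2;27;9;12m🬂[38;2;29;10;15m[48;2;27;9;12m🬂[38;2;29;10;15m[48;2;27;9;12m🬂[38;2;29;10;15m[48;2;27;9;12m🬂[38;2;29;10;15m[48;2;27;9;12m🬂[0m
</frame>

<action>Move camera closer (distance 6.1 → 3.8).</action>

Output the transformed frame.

<frame>
[38;2;46;21;38m[48;2;43;19;35m🬂[38;2;46;21;38m[48;2;43;19;35m🬂[38;2;46;21;38m[48;2;43;19;35m🬂[38;2;45;20;37m[48;2;84;42;98m🬆[38;2;84;42;98m[48;2;46;21;38m🬺[38;2;84;42;98m[48;2;45;20;37m🬱[38;2;46;21;38m[48;2;43;19;35m🬂[38;2;46;21;38m[48;2;43;19;35m🬂[38;2;46;21;38m[48;2;43;19;35m🬂[38;2;46;21;38m[48;2;43;19;35m🬂[0m
[38;2;40;17;31m[48;2;39;16;28m🬎[38;2;40;17;31m[48;2;84;42;98m🬎[38;2;41;18;32m[48;2;84;42;98m🬀[38;2;84;42;98m[48;2;84;42;98m [38;2;84;42;98m[48;2;84;42;98m [38;2;84;42;98m[48;2;84;42;98m [38;2;84;42;98m[48;2;84;42;98m [38;2;84;42;98m[48;2;40;17;31m🬱[38;2;40;17;31m[48;2;39;16;28m🬎[38;2;40;17;31m[48;2;39;16;28m🬎[0m
[38;2;36;15;25m[48;2;35;14;23m🬎[38;2;84;42;98m[48;2;35;14;24m🬁[38;2;84;42;98m[48;2;35;14;23m🬬[38;2;84;42;98m[48;2;84;42;98m [38;2;84;42;98m[48;2;84;42;98m [38;2;84;42;98m[48;2;84;42;98m [38;2;84;42;98m[48;2;84;42;98m [38;2;84;42;98m[48;2;84;42;98m [38;2;84;42;98m[48;2;84;42;98m [38;2;84;42;98m[48;2;36;14;25m🬓[0m
[38;2;32;12;20m[48;2;31;11;17m🬎[38;2;32;12;20m[48;2;31;11;17m🬎[38;2;32;12;20m[48;2;31;11;17m🬎[38;2;84;42;98m[48;2;31;11;17m🬊[38;2;84;42;98m[48;2;84;42;98m [38;2;84;42;98m[48;2;84;42;98m [38;2;84;42;98m[48;2;84;42;98m [38;2;84;42;98m[48;2;84;42;98m [38;2;84;42;98m[48;2;31;11;18m🬕[38;2;32;12;20m[48;2;31;11;17m🬎[0m
[38;2;29;10;15m[48;2;27;9;12m🬂[38;2;29;10;15m[48;2;27;9;12m🬂[38;2;29;10;15m[48;2;27;9;12m🬂[38;2;29;10;15m[48;2;27;9;12m🬂[38;2;84;42;98m[48;2;27;9;13m🬁[38;2;84;42;98m[48;2;27;9;12m🬬[38;2;84;42;98m[48;2;84;42;98m [38;2;84;42;98m[48;2;27;9;12m🬆[38;2;29;10;15m[48;2;27;9;12m🬂[38;2;29;10;15m[48;2;27;9;12m🬂[0m
</frame>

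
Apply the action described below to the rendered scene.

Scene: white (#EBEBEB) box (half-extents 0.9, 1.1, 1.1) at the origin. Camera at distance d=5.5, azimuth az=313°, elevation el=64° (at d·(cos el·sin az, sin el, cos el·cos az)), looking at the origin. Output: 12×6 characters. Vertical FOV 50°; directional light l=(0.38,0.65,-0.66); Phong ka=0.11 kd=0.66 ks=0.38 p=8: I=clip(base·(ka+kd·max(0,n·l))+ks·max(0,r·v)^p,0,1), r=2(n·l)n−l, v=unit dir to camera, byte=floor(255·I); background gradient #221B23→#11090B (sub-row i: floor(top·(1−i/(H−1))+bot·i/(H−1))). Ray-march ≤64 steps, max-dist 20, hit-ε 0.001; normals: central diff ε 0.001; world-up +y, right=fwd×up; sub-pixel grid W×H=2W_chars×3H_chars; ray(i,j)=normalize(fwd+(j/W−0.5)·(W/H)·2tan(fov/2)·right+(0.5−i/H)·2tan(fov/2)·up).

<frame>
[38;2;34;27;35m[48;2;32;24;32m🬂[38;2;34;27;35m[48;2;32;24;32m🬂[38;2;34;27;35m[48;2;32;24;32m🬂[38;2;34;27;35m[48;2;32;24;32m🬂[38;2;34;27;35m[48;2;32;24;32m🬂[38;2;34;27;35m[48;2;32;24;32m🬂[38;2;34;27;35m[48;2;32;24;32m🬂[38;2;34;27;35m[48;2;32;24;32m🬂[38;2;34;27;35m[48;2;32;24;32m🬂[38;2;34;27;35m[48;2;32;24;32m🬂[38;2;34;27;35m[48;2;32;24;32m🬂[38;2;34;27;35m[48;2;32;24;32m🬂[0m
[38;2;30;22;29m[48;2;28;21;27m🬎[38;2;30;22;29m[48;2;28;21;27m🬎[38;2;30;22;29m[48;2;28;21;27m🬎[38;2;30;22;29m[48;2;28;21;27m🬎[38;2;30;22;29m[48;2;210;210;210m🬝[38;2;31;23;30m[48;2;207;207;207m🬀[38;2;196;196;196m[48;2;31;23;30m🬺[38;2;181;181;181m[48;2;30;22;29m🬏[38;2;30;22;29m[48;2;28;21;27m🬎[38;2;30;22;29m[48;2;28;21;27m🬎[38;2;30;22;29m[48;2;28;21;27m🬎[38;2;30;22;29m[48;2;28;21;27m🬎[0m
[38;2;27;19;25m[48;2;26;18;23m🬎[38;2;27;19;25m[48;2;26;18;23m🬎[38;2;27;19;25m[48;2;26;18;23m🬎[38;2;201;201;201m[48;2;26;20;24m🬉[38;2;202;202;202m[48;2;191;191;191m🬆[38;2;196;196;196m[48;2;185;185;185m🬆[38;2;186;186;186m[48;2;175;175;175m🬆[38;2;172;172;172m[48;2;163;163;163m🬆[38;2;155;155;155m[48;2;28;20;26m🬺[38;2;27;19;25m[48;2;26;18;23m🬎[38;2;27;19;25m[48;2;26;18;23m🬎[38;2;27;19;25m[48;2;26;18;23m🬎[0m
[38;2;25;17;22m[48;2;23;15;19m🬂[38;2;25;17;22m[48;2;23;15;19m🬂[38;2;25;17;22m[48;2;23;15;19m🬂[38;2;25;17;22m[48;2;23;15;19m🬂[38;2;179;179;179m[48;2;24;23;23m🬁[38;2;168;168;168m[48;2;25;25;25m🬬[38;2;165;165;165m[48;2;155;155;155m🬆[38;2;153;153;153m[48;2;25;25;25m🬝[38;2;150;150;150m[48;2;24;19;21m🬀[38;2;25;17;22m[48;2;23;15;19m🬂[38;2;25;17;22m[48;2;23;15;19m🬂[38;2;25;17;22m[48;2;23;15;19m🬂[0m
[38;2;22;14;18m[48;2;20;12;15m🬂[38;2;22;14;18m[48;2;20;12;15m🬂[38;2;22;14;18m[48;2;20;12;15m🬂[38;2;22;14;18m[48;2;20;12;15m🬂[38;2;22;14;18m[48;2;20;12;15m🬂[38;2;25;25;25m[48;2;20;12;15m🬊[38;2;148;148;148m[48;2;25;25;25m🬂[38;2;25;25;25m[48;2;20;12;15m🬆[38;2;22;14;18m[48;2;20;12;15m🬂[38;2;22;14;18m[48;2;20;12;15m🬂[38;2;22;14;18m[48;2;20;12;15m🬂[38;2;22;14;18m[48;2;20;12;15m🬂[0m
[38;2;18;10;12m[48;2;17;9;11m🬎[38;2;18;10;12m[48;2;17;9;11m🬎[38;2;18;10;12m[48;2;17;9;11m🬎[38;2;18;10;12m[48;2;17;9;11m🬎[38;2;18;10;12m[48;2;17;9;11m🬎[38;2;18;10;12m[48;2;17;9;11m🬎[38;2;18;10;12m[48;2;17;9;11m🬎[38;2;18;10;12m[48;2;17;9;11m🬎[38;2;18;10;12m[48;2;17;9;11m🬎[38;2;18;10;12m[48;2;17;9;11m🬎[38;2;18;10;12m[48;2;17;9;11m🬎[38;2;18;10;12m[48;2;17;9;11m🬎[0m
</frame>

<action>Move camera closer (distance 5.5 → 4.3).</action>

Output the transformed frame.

<frame>
[38;2;34;27;35m[48;2;32;24;32m🬂[38;2;34;27;35m[48;2;32;24;32m🬂[38;2;34;27;35m[48;2;32;24;32m🬂[38;2;34;27;35m[48;2;32;24;32m🬂[38;2;33;25;33m[48;2;221;221;221m🬝[38;2;33;26;34m[48;2;213;213;213m🬆[38;2;33;26;34m[48;2;201;201;201m🬎[38;2;34;27;35m[48;2;32;24;32m🬂[38;2;34;27;35m[48;2;32;24;32m🬂[38;2;34;27;35m[48;2;32;24;32m🬂[38;2;34;27;35m[48;2;32;24;32m🬂[38;2;34;27;35m[48;2;32;24;32m🬂[0m
[38;2;30;22;29m[48;2;28;21;27m🬎[38;2;30;22;29m[48;2;28;21;27m🬎[38;2;30;22;29m[48;2;208;208;208m🬝[38;2;30;22;29m[48;2;213;213;213m🬆[38;2;219;219;219m[48;2;212;212;212m🬆[38;2;212;212;212m[48;2;205;205;205m🬆[38;2;202;202;202m[48;2;193;193;193m🬄[38;2;181;181;181m[48;2;31;23;30m🬺[38;2;164;164;164m[48;2;30;22;29m🬱[38;2;30;22;29m[48;2;28;21;27m🬎[38;2;30;22;29m[48;2;28;21;27m🬎[38;2;30;22;29m[48;2;28;21;27m🬎[0m
[38;2;27;19;25m[48;2;26;18;23m🬎[38;2;27;19;25m[48;2;26;18;23m🬎[38;2;202;202;202m[48;2;25;21;24m🬁[38;2;198;198;198m[48;2;25;25;25m🬬[38;2;202;202;202m[48;2;191;191;191m🬆[38;2;196;196;196m[48;2;185;185;185m🬆[38;2;186;186;186m[48;2;175;175;175m🬆[38;2;172;172;172m[48;2;163;163;163m🬆[38;2;159;159;159m[48;2;152;152;152m🬆[38;2;148;148;148m[48;2;143;143;143m🬆[38;2;140;140;140m[48;2;27;19;24m🬃[38;2;27;19;25m[48;2;26;18;23m🬎[0m
[38;2;25;17;22m[48;2;23;15;19m🬂[38;2;25;17;22m[48;2;23;15;19m🬂[38;2;25;17;22m[48;2;23;15;19m🬂[38;2;25;25;25m[48;2;23;15;19m🬊[38;2;176;176;176m[48;2;25;25;25m🬊[38;2;172;172;172m[48;2;161;161;161m🬆[38;2;165;165;165m[48;2;155;155;155m🬆[38;2;156;156;156m[48;2;148;148;148m🬆[38;2;145;145;145m[48;2;23;15;19m🬝[38;2;142;142;142m[48;2;23;15;20m🬀[38;2;25;17;22m[48;2;23;15;19m🬂[38;2;25;17;22m[48;2;23;15;19m🬂[0m
[38;2;22;14;18m[48;2;20;12;15m🬂[38;2;22;14;18m[48;2;20;12;15m🬂[38;2;22;14;18m[48;2;20;12;15m🬂[38;2;22;14;18m[48;2;20;12;15m🬂[38;2;25;25;25m[48;2;20;12;16m🬁[38;2;152;152;152m[48;2;24;22;23m🬁[38;2;144;144;144m[48;2;25;25;25m🬬[38;2;141;141;141m[48;2;23;20;21m🬆[38;2;22;14;18m[48;2;20;12;15m🬂[38;2;22;14;18m[48;2;20;12;15m🬂[38;2;22;14;18m[48;2;20;12;15m🬂[38;2;22;14;18m[48;2;20;12;15m🬂[0m
[38;2;18;10;12m[48;2;17;9;11m🬎[38;2;18;10;12m[48;2;17;9;11m🬎[38;2;18;10;12m[48;2;17;9;11m🬎[38;2;18;10;12m[48;2;17;9;11m🬎[38;2;18;10;12m[48;2;17;9;11m🬎[38;2;18;10;12m[48;2;17;9;11m🬎[38;2;25;25;25m[48;2;17;9;11m🬂[38;2;18;10;12m[48;2;17;9;11m🬎[38;2;18;10;12m[48;2;17;9;11m🬎[38;2;18;10;12m[48;2;17;9;11m🬎[38;2;18;10;12m[48;2;17;9;11m🬎[38;2;18;10;12m[48;2;17;9;11m🬎[0m
</frame>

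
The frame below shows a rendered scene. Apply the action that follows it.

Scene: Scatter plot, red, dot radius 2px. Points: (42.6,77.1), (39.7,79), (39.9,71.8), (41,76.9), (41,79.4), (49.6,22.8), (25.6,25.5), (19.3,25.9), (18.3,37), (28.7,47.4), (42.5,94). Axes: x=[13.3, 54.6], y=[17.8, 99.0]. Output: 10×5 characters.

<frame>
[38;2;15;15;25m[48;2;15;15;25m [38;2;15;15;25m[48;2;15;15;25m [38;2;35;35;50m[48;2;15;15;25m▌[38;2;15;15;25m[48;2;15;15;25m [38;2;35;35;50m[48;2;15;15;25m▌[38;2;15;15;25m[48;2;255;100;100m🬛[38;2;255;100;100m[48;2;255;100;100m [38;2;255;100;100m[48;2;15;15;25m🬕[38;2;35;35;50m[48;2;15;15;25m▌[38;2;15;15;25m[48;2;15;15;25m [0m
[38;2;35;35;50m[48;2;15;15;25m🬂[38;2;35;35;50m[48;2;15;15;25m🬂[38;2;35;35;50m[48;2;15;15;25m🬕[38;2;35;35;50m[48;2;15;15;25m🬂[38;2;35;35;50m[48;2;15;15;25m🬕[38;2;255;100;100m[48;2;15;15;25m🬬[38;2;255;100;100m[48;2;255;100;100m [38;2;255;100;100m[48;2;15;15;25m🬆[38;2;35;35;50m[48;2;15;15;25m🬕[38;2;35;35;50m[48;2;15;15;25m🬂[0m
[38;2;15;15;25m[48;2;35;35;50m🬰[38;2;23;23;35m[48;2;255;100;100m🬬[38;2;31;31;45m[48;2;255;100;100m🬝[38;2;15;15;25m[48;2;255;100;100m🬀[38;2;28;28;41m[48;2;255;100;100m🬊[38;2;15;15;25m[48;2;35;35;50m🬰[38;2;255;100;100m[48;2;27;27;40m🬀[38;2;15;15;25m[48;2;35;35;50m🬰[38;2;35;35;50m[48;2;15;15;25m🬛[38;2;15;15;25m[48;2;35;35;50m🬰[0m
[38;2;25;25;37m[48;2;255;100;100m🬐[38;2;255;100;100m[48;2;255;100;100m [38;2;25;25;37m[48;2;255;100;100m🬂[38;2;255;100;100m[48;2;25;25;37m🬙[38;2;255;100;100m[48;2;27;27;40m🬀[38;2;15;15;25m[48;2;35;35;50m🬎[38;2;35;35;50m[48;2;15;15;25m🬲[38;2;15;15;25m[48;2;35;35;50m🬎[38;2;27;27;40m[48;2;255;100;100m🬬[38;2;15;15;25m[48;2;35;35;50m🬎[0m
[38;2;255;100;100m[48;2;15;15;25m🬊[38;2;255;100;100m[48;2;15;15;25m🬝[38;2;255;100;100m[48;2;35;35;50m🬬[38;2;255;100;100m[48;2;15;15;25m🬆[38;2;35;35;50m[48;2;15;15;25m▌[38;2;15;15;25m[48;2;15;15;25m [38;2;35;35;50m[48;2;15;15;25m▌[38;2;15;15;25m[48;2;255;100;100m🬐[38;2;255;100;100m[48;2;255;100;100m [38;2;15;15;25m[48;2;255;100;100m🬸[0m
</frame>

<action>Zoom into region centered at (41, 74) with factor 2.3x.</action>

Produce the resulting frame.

<frame>
[38;2;15;15;25m[48;2;15;15;25m [38;2;15;15;25m[48;2;15;15;25m [38;2;35;35;50m[48;2;15;15;25m▌[38;2;15;15;25m[48;2;15;15;25m [38;2;255;100;100m[48;2;30;30;43m🬠[38;2;255;100;100m[48;2;15;15;25m🬬[38;2;255;100;100m[48;2;21;21;33m🬆[38;2;15;15;25m[48;2;15;15;25m [38;2;35;35;50m[48;2;15;15;25m▌[38;2;15;15;25m[48;2;15;15;25m [0m
[38;2;35;35;50m[48;2;15;15;25m🬂[38;2;35;35;50m[48;2;15;15;25m🬂[38;2;35;35;50m[48;2;15;15;25m🬕[38;2;28;28;41m[48;2;255;100;100m🬆[38;2;255;100;100m[48;2;255;100;100m [38;2;255;100;100m[48;2;255;100;100m [38;2;255;100;100m[48;2;28;28;41m🬱[38;2;35;35;50m[48;2;15;15;25m🬂[38;2;35;35;50m[48;2;15;15;25m🬕[38;2;35;35;50m[48;2;15;15;25m🬂[0m
[38;2;15;15;25m[48;2;35;35;50m🬰[38;2;15;15;25m[48;2;35;35;50m🬰[38;2;35;35;50m[48;2;15;15;25m🬛[38;2;15;15;25m[48;2;255;100;100m🬐[38;2;255;100;100m[48;2;255;100;100m [38;2;255;100;100m[48;2;15;15;25m🬎[38;2;255;100;100m[48;2;27;27;40m🬀[38;2;15;15;25m[48;2;35;35;50m🬰[38;2;35;35;50m[48;2;15;15;25m🬛[38;2;15;15;25m[48;2;35;35;50m🬰[0m
[38;2;15;15;25m[48;2;35;35;50m🬎[38;2;15;15;25m[48;2;35;35;50m🬎[38;2;35;35;50m[48;2;15;15;25m🬲[38;2;15;15;25m[48;2;35;35;50m🬎[38;2;255;100;100m[48;2;27;27;40m🬀[38;2;15;15;25m[48;2;35;35;50m🬎[38;2;35;35;50m[48;2;15;15;25m🬲[38;2;15;15;25m[48;2;35;35;50m🬎[38;2;35;35;50m[48;2;15;15;25m🬲[38;2;15;15;25m[48;2;35;35;50m🬎[0m
[38;2;15;15;25m[48;2;15;15;25m [38;2;15;15;25m[48;2;15;15;25m [38;2;35;35;50m[48;2;15;15;25m▌[38;2;15;15;25m[48;2;15;15;25m [38;2;35;35;50m[48;2;15;15;25m▌[38;2;15;15;25m[48;2;15;15;25m [38;2;35;35;50m[48;2;15;15;25m▌[38;2;15;15;25m[48;2;15;15;25m [38;2;35;35;50m[48;2;15;15;25m▌[38;2;15;15;25m[48;2;15;15;25m [0m
</frame>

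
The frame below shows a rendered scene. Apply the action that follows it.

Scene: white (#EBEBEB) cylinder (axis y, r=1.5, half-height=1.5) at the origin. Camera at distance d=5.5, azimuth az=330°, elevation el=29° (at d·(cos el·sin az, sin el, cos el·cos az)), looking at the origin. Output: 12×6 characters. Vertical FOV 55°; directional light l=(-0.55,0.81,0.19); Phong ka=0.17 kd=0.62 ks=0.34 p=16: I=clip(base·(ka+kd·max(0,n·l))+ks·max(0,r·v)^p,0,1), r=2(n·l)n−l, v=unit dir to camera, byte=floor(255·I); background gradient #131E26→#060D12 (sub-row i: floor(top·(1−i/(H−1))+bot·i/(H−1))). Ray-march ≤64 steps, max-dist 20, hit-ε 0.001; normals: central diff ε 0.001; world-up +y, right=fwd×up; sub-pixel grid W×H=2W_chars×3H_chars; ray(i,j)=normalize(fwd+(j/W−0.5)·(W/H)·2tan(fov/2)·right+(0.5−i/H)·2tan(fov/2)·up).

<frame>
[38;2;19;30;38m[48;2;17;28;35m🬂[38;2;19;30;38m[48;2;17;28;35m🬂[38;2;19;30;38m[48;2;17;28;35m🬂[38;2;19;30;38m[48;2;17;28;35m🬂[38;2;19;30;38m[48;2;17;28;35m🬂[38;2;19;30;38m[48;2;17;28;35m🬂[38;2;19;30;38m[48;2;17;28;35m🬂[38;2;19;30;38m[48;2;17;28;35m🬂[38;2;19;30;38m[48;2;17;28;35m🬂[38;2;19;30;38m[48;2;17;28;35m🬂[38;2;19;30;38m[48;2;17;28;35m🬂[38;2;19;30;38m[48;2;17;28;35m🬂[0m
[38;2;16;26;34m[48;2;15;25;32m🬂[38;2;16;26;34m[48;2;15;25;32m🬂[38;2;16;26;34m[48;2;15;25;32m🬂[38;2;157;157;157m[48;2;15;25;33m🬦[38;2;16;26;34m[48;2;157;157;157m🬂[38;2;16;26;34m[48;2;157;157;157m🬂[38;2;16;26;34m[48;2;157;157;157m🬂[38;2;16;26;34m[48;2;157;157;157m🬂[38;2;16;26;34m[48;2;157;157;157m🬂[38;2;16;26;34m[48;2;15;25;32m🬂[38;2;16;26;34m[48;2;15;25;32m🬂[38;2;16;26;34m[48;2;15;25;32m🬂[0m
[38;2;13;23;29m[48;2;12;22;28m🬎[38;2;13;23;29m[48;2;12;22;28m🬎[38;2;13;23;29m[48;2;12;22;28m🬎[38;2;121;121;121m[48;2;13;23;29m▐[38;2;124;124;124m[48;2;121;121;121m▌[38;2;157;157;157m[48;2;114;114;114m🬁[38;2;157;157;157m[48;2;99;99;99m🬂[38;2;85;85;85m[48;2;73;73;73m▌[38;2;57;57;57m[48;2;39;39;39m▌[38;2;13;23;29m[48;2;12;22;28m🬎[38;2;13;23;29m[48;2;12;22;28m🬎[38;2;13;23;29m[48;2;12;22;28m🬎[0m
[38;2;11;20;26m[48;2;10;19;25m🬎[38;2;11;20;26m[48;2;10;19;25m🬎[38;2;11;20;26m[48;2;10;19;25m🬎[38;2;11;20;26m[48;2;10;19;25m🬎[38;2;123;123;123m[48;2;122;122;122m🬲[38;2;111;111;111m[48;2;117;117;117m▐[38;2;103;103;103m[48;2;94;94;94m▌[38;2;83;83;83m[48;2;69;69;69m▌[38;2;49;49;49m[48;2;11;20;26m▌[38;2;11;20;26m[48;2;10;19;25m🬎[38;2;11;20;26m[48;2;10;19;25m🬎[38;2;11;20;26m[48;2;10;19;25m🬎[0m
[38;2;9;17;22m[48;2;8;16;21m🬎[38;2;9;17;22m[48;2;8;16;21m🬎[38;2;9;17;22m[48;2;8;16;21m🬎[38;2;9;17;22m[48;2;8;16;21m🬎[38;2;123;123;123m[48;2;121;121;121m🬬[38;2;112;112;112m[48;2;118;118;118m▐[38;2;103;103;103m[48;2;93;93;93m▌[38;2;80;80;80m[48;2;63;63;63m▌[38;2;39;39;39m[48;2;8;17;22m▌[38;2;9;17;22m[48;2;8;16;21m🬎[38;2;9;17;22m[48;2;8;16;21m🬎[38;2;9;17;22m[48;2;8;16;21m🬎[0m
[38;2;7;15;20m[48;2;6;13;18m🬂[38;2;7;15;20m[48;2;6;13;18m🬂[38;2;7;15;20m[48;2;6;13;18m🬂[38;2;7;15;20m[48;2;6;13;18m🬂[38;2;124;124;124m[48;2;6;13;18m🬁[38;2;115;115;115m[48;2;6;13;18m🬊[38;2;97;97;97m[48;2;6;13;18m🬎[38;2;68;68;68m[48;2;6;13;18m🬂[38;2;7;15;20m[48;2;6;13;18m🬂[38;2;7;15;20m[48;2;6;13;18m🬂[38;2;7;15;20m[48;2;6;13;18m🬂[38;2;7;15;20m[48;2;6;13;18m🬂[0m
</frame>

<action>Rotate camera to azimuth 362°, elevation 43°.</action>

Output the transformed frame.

<frame>
[38;2;19;30;38m[48;2;17;28;35m🬂[38;2;19;30;38m[48;2;17;28;35m🬂[38;2;19;30;38m[48;2;17;28;35m🬂[38;2;19;30;38m[48;2;17;28;35m🬂[38;2;19;30;38m[48;2;17;28;35m🬂[38;2;19;30;38m[48;2;17;28;35m🬂[38;2;19;30;38m[48;2;17;28;35m🬂[38;2;19;30;38m[48;2;17;28;35m🬂[38;2;19;30;38m[48;2;17;28;35m🬂[38;2;19;30;38m[48;2;17;28;35m🬂[38;2;19;30;38m[48;2;17;28;35m🬂[38;2;19;30;38m[48;2;17;28;35m🬂[0m
[38;2;16;26;34m[48;2;15;25;32m🬂[38;2;16;26;34m[48;2;15;25;32m🬂[38;2;16;26;34m[48;2;15;25;32m🬂[38;2;157;157;157m[48;2;15;25;33m🬦[38;2;16;26;34m[48;2;157;157;157m🬀[38;2;157;157;157m[48;2;157;157;157m [38;2;157;157;157m[48;2;157;157;157m [38;2;157;157;157m[48;2;157;157;157m [38;2;16;26;34m[48;2;157;157;157m🬂[38;2;16;26;34m[48;2;15;25;32m🬂[38;2;16;26;34m[48;2;15;25;32m🬂[38;2;16;26;34m[48;2;15;25;32m🬂[0m
[38;2;13;23;29m[48;2;12;22;28m🬎[38;2;13;23;29m[48;2;12;22;28m🬎[38;2;13;23;29m[48;2;12;22;28m🬎[38;2;143;143;143m[48;2;13;23;29m▐[38;2;157;157;157m[48;2;105;105;105m🬬[38;2;157;157;157m[48;2;157;157;157m [38;2;157;157;157m[48;2;157;157;157m [38;2;157;157;157m[48;2;157;157;157m [38;2;157;157;157m[48;2;39;39;39m🬎[38;2;13;23;29m[48;2;12;22;28m🬎[38;2;13;23;29m[48;2;12;22;28m🬎[38;2;13;23;29m[48;2;12;22;28m🬎[0m
[38;2;11;20;26m[48;2;10;19;25m🬎[38;2;11;20;26m[48;2;10;19;25m🬎[38;2;11;20;26m[48;2;10;19;25m🬎[38;2;122;122;122m[48;2;10;19;25m🬁[38;2;98;98;98m[48;2;110;110;110m▐[38;2;75;75;75m[48;2;86;86;86m▐[38;2;64;64;64m[48;2;52;52;52m▌[38;2;40;40;40m[48;2;39;39;39m🬄[38;2;39;39;39m[48;2;10;19;25m🬕[38;2;11;20;26m[48;2;10;19;25m🬎[38;2;11;20;26m[48;2;10;19;25m🬎[38;2;11;20;26m[48;2;10;19;25m🬎[0m
[38;2;9;17;22m[48;2;8;16;21m🬎[38;2;9;17;22m[48;2;8;16;21m🬎[38;2;9;17;22m[48;2;8;16;21m🬎[38;2;9;17;22m[48;2;8;16;21m🬎[38;2;108;108;108m[48;2;8;16;21m🬨[38;2;78;78;78m[48;2;91;91;91m▐[38;2;64;64;64m[48;2;50;50;50m▌[38;2;39;39;39m[48;2;39;39;39m [38;2;39;39;39m[48;2;8;16;21m🬀[38;2;9;17;22m[48;2;8;16;21m🬎[38;2;9;17;22m[48;2;8;16;21m🬎[38;2;9;17;22m[48;2;8;16;21m🬎[0m
[38;2;7;15;20m[48;2;6;13;18m🬂[38;2;7;15;20m[48;2;6;13;18m🬂[38;2;7;15;20m[48;2;6;13;18m🬂[38;2;7;15;20m[48;2;6;13;18m🬂[38;2;7;15;20m[48;2;6;13;18m🬂[38;2;88;88;88m[48;2;6;13;18m🬂[38;2;56;56;56m[48;2;6;13;18m🬂[38;2;39;39;39m[48;2;6;13;18m🬀[38;2;7;15;20m[48;2;6;13;18m🬂[38;2;7;15;20m[48;2;6;13;18m🬂[38;2;7;15;20m[48;2;6;13;18m🬂[38;2;7;15;20m[48;2;6;13;18m🬂[0m
</frame>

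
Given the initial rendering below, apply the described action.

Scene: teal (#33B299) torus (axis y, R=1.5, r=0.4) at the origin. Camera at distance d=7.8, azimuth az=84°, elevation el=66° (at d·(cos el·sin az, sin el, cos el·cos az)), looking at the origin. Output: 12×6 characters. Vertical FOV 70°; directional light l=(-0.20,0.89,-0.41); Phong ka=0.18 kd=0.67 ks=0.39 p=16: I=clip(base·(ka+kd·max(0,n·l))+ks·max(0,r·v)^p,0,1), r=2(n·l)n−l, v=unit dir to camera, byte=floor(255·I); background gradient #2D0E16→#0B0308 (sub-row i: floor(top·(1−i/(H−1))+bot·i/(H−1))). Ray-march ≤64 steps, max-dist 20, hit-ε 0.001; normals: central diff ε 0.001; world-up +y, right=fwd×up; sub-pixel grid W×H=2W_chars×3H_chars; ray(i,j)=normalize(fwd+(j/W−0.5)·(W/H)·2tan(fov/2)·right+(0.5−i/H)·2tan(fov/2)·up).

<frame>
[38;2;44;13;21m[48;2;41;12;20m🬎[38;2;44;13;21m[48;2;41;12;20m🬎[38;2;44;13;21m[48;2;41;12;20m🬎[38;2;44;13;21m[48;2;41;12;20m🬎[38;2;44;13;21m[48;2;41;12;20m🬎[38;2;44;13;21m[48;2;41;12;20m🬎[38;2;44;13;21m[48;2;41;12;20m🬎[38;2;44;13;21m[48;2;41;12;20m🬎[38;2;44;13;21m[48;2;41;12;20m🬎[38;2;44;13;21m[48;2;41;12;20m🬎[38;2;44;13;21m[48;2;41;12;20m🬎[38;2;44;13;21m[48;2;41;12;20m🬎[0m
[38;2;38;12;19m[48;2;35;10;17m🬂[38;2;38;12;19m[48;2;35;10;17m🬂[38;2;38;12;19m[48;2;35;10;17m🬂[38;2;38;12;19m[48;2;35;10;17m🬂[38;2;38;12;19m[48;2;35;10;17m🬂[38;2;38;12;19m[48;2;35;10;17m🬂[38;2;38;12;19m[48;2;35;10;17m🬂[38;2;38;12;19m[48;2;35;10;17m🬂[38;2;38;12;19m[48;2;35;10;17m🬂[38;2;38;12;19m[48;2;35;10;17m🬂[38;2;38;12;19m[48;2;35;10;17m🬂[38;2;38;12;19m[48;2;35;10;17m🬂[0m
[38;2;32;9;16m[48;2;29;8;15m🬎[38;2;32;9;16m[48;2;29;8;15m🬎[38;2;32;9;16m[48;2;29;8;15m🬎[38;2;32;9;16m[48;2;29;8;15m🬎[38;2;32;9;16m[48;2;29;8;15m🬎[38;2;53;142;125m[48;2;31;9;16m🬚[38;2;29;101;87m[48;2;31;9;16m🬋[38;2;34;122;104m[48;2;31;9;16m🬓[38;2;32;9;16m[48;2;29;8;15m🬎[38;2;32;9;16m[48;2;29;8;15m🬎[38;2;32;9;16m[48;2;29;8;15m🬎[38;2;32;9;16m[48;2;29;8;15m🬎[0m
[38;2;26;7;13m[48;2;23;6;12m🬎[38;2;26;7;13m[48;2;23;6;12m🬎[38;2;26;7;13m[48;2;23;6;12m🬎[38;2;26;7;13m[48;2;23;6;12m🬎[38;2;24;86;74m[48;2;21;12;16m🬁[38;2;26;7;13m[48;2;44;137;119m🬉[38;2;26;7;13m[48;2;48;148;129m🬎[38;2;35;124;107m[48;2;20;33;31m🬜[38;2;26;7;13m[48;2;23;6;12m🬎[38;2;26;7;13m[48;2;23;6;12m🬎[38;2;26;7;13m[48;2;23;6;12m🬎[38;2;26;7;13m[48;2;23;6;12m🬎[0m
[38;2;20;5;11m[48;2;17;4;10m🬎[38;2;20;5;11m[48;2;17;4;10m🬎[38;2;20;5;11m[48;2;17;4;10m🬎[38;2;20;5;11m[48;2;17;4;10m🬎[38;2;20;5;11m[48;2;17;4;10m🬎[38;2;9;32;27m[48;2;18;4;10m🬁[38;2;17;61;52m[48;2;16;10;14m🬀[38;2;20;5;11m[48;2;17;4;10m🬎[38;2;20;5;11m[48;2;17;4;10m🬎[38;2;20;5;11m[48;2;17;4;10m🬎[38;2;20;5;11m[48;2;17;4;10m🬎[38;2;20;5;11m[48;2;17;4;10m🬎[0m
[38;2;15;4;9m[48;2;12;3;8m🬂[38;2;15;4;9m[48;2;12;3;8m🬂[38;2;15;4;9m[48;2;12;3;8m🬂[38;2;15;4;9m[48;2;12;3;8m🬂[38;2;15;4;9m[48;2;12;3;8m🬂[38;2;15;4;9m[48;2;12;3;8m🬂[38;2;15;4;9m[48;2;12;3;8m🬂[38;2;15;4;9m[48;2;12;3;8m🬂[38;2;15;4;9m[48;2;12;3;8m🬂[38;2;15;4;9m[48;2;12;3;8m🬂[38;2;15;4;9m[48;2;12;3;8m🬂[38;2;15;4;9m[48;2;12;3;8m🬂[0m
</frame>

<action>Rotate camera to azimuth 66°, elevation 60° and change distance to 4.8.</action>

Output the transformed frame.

<frame>
[38;2;44;13;21m[48;2;41;12;20m🬎[38;2;44;13;21m[48;2;41;12;20m🬎[38;2;44;13;21m[48;2;41;12;20m🬎[38;2;44;13;21m[48;2;41;12;20m🬎[38;2;44;13;21m[48;2;41;12;20m🬎[38;2;44;13;21m[48;2;41;12;20m🬎[38;2;44;13;21m[48;2;41;12;20m🬎[38;2;44;13;21m[48;2;41;12;20m🬎[38;2;44;13;21m[48;2;41;12;20m🬎[38;2;44;13;21m[48;2;41;12;20m🬎[38;2;44;13;21m[48;2;41;12;20m🬎[38;2;44;13;21m[48;2;41;12;20m🬎[0m
[38;2;38;12;19m[48;2;35;10;17m🬂[38;2;38;12;19m[48;2;35;10;17m🬂[38;2;38;12;19m[48;2;35;10;17m🬂[38;2;38;12;19m[48;2;35;10;17m🬂[38;2;38;12;19m[48;2;35;10;17m🬂[38;2;38;12;19m[48;2;35;10;17m🬂[38;2;38;12;19m[48;2;35;10;17m🬂[38;2;38;12;19m[48;2;35;10;17m🬂[38;2;38;12;19m[48;2;35;10;17m🬂[38;2;38;12;19m[48;2;35;10;17m🬂[38;2;38;12;19m[48;2;35;10;17m🬂[38;2;38;12;19m[48;2;35;10;17m🬂[0m
[38;2;32;9;16m[48;2;29;8;15m🬎[38;2;32;9;16m[48;2;29;8;15m🬎[38;2;32;9;16m[48;2;29;8;15m🬎[38;2;32;9;16m[48;2;29;8;15m🬎[38;2;33;10;17m[48;2;54;145;127m🬀[38;2;110;203;184m[48;2;23;43;40m🬀[38;2;23;83;71m[48;2;24;14;18m🬂[38;2;40;128;110m[48;2;17;29;27m🬊[38;2;59;158;138m[48;2;31;9;16m🬓[38;2;32;9;16m[48;2;29;8;15m🬎[38;2;32;9;16m[48;2;29;8;15m🬎[38;2;32;9;16m[48;2;29;8;15m🬎[0m
[38;2;26;7;13m[48;2;23;6;12m🬎[38;2;26;7;13m[48;2;23;6;12m🬎[38;2;26;7;13m[48;2;23;6;12m🬎[38;2;26;91;78m[48;2;21;15;18m🬉[38;2;88;192;172m[48;2;35;122;105m🬄[38;2;26;7;13m[48;2;23;6;12m🬎[38;2;26;7;13m[48;2;23;6;12m🬎[38;2;20;23;24m[48;2;37;129;111m🬝[38;2;84;181;162m[48;2;35;121;105m🬓[38;2;26;7;13m[48;2;23;6;12m🬎[38;2;26;7;13m[48;2;23;6;12m🬎[38;2;26;7;13m[48;2;23;6;12m🬎[0m
[38;2;20;5;11m[48;2;17;4;10m🬎[38;2;20;5;11m[48;2;17;4;10m🬎[38;2;20;5;11m[48;2;17;4;10m🬎[38;2;20;5;11m[48;2;17;4;10m🬎[38;2;28;97;84m[48;2;17;4;10m🬊[38;2;42;137;118m[48;2;12;45;38m🬎[38;2;43;139;120m[48;2;19;68;58m🬎[38;2;60;155;136m[48;2;18;48;43m🬆[38;2;32;115;98m[48;2;18;4;10m🬀[38;2;20;5;11m[48;2;17;4;10m🬎[38;2;20;5;11m[48;2;17;4;10m🬎[38;2;20;5;11m[48;2;17;4;10m🬎[0m
[38;2;15;4;9m[48;2;12;3;8m🬂[38;2;15;4;9m[48;2;12;3;8m🬂[38;2;15;4;9m[48;2;12;3;8m🬂[38;2;15;4;9m[48;2;12;3;8m🬂[38;2;15;4;9m[48;2;12;3;8m🬂[38;2;15;4;9m[48;2;12;3;8m🬂[38;2;15;4;9m[48;2;12;3;8m🬂[38;2;15;4;9m[48;2;12;3;8m🬂[38;2;15;4;9m[48;2;12;3;8m🬂[38;2;15;4;9m[48;2;12;3;8m🬂[38;2;15;4;9m[48;2;12;3;8m🬂[38;2;15;4;9m[48;2;12;3;8m🬂[0m
</frame>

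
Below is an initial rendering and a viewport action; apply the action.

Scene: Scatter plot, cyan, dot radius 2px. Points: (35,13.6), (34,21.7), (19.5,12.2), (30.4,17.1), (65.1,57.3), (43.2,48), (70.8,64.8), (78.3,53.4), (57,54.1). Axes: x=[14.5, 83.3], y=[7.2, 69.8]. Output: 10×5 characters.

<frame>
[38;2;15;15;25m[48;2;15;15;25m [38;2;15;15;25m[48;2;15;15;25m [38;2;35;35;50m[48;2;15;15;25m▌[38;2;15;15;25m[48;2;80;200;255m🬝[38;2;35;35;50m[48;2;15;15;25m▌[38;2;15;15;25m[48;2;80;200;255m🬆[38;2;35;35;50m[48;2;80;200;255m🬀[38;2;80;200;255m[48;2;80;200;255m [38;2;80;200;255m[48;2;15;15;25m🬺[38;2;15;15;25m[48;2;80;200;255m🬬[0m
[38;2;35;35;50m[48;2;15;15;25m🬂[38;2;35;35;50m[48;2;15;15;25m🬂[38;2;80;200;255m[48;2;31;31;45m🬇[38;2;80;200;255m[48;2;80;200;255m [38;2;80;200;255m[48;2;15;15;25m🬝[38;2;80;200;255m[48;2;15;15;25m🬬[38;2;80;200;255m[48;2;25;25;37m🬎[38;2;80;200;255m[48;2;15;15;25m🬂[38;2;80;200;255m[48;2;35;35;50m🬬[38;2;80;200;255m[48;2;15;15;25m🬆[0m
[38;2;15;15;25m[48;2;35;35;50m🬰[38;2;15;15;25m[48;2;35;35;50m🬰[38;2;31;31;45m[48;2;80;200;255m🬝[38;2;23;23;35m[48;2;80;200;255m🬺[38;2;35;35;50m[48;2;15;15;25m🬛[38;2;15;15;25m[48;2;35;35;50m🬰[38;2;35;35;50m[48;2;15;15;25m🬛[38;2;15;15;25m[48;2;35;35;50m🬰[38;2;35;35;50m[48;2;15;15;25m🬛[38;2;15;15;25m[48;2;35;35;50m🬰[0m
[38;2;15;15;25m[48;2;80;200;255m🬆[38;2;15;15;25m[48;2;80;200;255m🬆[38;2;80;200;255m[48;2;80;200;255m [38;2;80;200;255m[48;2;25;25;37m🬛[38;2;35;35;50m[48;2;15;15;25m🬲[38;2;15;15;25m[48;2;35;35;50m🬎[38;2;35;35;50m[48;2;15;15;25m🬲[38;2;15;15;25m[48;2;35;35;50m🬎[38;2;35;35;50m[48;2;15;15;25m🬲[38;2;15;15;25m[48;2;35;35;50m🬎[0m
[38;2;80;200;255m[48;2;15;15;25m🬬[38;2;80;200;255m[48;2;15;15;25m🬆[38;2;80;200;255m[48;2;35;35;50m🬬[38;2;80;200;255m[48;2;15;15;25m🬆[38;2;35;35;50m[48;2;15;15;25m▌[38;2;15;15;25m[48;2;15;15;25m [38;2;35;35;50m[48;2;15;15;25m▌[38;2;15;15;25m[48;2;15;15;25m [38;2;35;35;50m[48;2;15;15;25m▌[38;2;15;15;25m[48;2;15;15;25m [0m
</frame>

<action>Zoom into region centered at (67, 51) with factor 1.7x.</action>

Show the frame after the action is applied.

<frame>
[38;2;15;15;25m[48;2;15;15;25m [38;2;15;15;25m[48;2;15;15;25m [38;2;35;35;50m[48;2;15;15;25m▌[38;2;15;15;25m[48;2;15;15;25m [38;2;25;25;37m[48;2;80;200;255m🬥[38;2;80;200;255m[48;2;80;200;255m [38;2;80;200;255m[48;2;15;15;25m🬛[38;2;15;15;25m[48;2;15;15;25m [38;2;35;35;50m[48;2;15;15;25m▌[38;2;15;15;25m[48;2;15;15;25m [0m
[38;2;35;35;50m[48;2;15;15;25m🬂[38;2;28;28;41m[48;2;80;200;255m🬆[38;2;80;200;255m[48;2;35;35;50m🬺[38;2;35;35;50m[48;2;80;200;255m🬀[38;2;80;200;255m[48;2;80;200;255m [38;2;80;200;255m[48;2;20;20;31m🬅[38;2;31;31;45m[48;2;80;200;255m🬝[38;2;80;200;255m[48;2;28;28;41m🬱[38;2;35;35;50m[48;2;15;15;25m🬕[38;2;35;35;50m[48;2;15;15;25m🬂[0m
[38;2;15;15;25m[48;2;35;35;50m🬰[38;2;23;23;35m[48;2;80;200;255m🬺[38;2;80;200;255m[48;2;28;28;41m🬆[38;2;15;15;25m[48;2;35;35;50m🬰[38;2;80;200;255m[48;2;27;27;40m🬀[38;2;15;15;25m[48;2;35;35;50m🬰[38;2;80;200;255m[48;2;28;28;41m🬊[38;2;80;200;255m[48;2;15;15;25m🬝[38;2;80;200;255m[48;2;27;27;40m🬀[38;2;15;15;25m[48;2;35;35;50m🬰[0m
[38;2;15;15;25m[48;2;35;35;50m🬎[38;2;15;15;25m[48;2;35;35;50m🬎[38;2;35;35;50m[48;2;15;15;25m🬲[38;2;15;15;25m[48;2;35;35;50m🬎[38;2;35;35;50m[48;2;15;15;25m🬲[38;2;15;15;25m[48;2;35;35;50m🬎[38;2;35;35;50m[48;2;15;15;25m🬲[38;2;15;15;25m[48;2;35;35;50m🬎[38;2;35;35;50m[48;2;15;15;25m🬲[38;2;15;15;25m[48;2;35;35;50m🬎[0m
[38;2;15;15;25m[48;2;15;15;25m [38;2;15;15;25m[48;2;15;15;25m [38;2;35;35;50m[48;2;15;15;25m▌[38;2;15;15;25m[48;2;15;15;25m [38;2;35;35;50m[48;2;15;15;25m▌[38;2;15;15;25m[48;2;15;15;25m [38;2;35;35;50m[48;2;15;15;25m▌[38;2;15;15;25m[48;2;15;15;25m [38;2;35;35;50m[48;2;15;15;25m▌[38;2;15;15;25m[48;2;15;15;25m [0m
</frame>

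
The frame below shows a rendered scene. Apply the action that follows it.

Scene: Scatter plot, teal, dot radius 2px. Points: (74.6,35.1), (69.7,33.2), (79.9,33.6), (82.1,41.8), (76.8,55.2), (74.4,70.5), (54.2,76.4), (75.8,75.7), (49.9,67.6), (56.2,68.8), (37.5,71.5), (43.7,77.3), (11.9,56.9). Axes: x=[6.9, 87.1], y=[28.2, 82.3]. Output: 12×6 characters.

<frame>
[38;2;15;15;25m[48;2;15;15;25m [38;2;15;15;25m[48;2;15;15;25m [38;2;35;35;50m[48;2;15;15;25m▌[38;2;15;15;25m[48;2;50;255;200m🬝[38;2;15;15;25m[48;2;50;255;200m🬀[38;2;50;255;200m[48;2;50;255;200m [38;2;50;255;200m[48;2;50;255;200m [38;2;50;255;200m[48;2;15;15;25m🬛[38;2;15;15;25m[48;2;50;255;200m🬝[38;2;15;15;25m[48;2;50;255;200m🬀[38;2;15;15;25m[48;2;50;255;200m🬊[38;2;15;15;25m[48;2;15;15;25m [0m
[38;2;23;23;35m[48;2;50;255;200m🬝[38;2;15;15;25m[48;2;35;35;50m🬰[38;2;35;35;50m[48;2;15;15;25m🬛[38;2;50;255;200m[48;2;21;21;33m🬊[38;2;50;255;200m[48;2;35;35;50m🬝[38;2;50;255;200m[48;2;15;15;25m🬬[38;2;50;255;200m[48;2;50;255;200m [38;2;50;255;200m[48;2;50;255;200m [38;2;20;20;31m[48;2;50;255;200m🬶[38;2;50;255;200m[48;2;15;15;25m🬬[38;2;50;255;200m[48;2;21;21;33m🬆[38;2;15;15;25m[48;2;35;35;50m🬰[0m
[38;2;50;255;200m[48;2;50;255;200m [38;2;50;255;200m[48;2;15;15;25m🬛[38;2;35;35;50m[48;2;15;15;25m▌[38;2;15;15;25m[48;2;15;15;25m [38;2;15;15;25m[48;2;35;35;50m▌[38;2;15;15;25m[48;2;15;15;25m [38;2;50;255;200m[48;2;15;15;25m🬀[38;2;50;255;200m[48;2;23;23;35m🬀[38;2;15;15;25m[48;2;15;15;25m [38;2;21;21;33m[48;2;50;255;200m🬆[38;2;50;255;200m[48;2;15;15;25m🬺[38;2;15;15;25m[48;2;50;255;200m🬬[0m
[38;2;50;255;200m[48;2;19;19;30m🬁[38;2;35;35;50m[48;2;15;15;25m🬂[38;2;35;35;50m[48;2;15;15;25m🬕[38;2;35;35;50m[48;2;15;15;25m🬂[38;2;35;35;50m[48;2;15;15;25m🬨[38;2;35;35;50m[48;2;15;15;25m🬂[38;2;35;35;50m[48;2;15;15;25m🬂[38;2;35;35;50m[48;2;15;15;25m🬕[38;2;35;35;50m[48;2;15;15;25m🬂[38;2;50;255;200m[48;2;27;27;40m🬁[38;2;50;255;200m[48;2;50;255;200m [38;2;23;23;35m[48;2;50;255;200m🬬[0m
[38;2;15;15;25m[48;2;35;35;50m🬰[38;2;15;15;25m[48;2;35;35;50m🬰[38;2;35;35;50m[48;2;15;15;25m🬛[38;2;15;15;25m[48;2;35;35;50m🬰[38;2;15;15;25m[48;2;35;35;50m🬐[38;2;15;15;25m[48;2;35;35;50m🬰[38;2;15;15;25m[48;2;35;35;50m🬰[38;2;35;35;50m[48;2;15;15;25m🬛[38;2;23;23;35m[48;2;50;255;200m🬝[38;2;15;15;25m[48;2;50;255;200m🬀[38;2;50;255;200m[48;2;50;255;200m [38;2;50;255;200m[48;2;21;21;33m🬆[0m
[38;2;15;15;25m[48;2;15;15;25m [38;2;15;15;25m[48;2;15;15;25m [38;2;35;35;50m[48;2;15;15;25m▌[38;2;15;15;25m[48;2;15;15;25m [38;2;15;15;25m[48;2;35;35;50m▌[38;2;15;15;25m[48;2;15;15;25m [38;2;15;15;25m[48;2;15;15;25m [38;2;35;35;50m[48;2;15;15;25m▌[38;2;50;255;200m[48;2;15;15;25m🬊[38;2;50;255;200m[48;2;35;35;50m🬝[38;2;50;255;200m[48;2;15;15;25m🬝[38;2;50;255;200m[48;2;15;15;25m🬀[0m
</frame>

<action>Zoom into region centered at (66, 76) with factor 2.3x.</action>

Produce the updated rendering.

<frame>
[38;2;15;15;25m[48;2;15;15;25m [38;2;15;15;25m[48;2;15;15;25m [38;2;35;35;50m[48;2;15;15;25m▌[38;2;15;15;25m[48;2;15;15;25m [38;2;15;15;25m[48;2;35;35;50m▌[38;2;15;15;25m[48;2;15;15;25m [38;2;15;15;25m[48;2;15;15;25m [38;2;35;35;50m[48;2;15;15;25m▌[38;2;15;15;25m[48;2;15;15;25m [38;2;15;15;25m[48;2;35;35;50m▌[38;2;15;15;25m[48;2;15;15;25m [38;2;15;15;25m[48;2;15;15;25m [0m
[38;2;15;15;25m[48;2;35;35;50m🬰[38;2;15;15;25m[48;2;35;35;50m🬰[38;2;35;35;50m[48;2;15;15;25m🬛[38;2;15;15;25m[48;2;35;35;50m🬰[38;2;15;15;25m[48;2;35;35;50m🬐[38;2;15;15;25m[48;2;35;35;50m🬰[38;2;15;15;25m[48;2;35;35;50m🬰[38;2;35;35;50m[48;2;15;15;25m🬛[38;2;15;15;25m[48;2;35;35;50m🬰[38;2;15;15;25m[48;2;35;35;50m🬐[38;2;15;15;25m[48;2;35;35;50m🬰[38;2;15;15;25m[48;2;35;35;50m🬰[0m
[38;2;15;15;25m[48;2;50;255;200m🬝[38;2;15;15;25m[48;2;50;255;200m🬀[38;2;21;21;33m[48;2;50;255;200m🬊[38;2;15;15;25m[48;2;15;15;25m [38;2;15;15;25m[48;2;35;35;50m▌[38;2;15;15;25m[48;2;15;15;25m [38;2;15;15;25m[48;2;15;15;25m [38;2;27;27;40m[48;2;50;255;200m🬝[38;2;15;15;25m[48;2;50;255;200m🬀[38;2;28;28;41m[48;2;50;255;200m🬊[38;2;15;15;25m[48;2;15;15;25m [38;2;15;15;25m[48;2;15;15;25m [0m
[38;2;35;35;50m[48;2;15;15;25m🬂[38;2;50;255;200m[48;2;15;15;25m🬊[38;2;50;255;200m[48;2;30;30;43m🬟[38;2;35;35;50m[48;2;15;15;25m🬂[38;2;35;35;50m[48;2;15;15;25m🬨[38;2;35;35;50m[48;2;15;15;25m🬂[38;2;35;35;50m[48;2;15;15;25m🬂[38;2;35;35;50m[48;2;15;15;25m🬕[38;2;50;255;200m[48;2;15;15;25m🬸[38;2;50;255;200m[48;2;30;30;43m🬐[38;2;35;35;50m[48;2;15;15;25m🬂[38;2;35;35;50m[48;2;15;15;25m🬂[0m
[38;2;50;255;200m[48;2;15;15;25m🬺[38;2;20;20;31m[48;2;50;255;200m🬥[38;2;50;255;200m[48;2;50;255;200m [38;2;50;255;200m[48;2;15;15;25m🬛[38;2;15;15;25m[48;2;35;35;50m🬐[38;2;15;15;25m[48;2;35;35;50m🬰[38;2;15;15;25m[48;2;35;35;50m🬰[38;2;50;255;200m[48;2;31;31;45m🬁[38;2;50;255;200m[48;2;15;15;25m🬬[38;2;50;255;200m[48;2;28;28;41m🬆[38;2;15;15;25m[48;2;35;35;50m🬰[38;2;15;15;25m[48;2;35;35;50m🬰[0m
[38;2;50;255;200m[48;2;15;15;25m🬆[38;2;15;15;25m[48;2;15;15;25m [38;2;50;255;200m[48;2;27;27;40m🬁[38;2;15;15;25m[48;2;15;15;25m [38;2;15;15;25m[48;2;35;35;50m▌[38;2;15;15;25m[48;2;15;15;25m [38;2;15;15;25m[48;2;15;15;25m [38;2;35;35;50m[48;2;15;15;25m▌[38;2;15;15;25m[48;2;15;15;25m [38;2;15;15;25m[48;2;35;35;50m▌[38;2;15;15;25m[48;2;15;15;25m [38;2;15;15;25m[48;2;15;15;25m [0m
</frame>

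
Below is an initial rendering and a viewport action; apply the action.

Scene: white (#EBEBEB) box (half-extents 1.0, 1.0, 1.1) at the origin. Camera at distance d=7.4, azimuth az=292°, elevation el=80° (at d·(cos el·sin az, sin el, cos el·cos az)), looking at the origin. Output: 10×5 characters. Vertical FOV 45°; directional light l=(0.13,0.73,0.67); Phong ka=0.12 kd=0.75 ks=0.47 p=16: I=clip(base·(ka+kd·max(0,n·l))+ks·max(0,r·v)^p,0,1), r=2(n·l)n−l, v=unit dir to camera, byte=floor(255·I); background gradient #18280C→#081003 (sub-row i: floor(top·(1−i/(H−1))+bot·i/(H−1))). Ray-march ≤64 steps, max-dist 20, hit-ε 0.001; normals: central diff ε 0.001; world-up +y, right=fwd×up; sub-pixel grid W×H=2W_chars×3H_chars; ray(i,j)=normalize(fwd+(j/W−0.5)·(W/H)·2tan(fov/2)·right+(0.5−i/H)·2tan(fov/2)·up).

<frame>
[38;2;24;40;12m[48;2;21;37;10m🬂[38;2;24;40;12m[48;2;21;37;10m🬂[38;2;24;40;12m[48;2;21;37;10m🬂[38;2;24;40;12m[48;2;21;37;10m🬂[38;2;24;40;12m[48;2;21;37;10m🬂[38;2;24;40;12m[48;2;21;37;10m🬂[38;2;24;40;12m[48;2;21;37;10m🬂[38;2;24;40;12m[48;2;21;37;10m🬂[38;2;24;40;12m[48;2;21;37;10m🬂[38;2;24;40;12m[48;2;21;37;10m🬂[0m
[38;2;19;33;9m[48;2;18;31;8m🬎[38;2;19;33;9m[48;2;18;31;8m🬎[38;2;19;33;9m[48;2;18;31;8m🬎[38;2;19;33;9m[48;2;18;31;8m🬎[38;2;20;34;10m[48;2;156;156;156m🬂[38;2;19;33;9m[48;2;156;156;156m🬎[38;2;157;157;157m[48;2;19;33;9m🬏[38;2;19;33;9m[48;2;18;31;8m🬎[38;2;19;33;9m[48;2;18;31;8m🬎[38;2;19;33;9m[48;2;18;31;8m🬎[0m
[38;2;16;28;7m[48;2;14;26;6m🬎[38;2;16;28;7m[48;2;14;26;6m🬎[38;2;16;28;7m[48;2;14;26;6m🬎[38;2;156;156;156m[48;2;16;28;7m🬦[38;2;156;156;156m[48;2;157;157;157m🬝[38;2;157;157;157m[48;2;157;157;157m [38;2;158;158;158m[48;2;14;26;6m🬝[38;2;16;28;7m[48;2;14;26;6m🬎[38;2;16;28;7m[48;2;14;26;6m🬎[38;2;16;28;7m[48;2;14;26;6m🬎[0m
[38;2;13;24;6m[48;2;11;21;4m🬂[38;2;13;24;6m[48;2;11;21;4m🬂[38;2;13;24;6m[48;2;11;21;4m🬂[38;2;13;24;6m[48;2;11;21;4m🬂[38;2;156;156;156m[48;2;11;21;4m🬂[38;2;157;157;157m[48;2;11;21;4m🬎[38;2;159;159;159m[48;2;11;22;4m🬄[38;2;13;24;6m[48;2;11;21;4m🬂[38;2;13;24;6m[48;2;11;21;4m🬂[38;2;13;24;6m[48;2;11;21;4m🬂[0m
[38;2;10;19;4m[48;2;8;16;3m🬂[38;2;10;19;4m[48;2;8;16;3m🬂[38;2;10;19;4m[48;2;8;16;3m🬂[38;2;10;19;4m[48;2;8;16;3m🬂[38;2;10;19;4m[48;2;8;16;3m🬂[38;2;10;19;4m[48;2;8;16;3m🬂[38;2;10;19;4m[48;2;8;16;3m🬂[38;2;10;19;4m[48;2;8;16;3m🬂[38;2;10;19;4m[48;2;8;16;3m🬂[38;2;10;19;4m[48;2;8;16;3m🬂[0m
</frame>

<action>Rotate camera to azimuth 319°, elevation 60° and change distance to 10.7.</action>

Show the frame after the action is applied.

<frame>
[38;2;24;40;12m[48;2;21;37;10m🬂[38;2;24;40;12m[48;2;21;37;10m🬂[38;2;24;40;12m[48;2;21;37;10m🬂[38;2;24;40;12m[48;2;21;37;10m🬂[38;2;24;40;12m[48;2;21;37;10m🬂[38;2;24;40;12m[48;2;21;37;10m🬂[38;2;24;40;12m[48;2;21;37;10m🬂[38;2;24;40;12m[48;2;21;37;10m🬂[38;2;24;40;12m[48;2;21;37;10m🬂[38;2;24;40;12m[48;2;21;37;10m🬂[0m
[38;2;19;33;9m[48;2;18;31;8m🬎[38;2;19;33;9m[48;2;18;31;8m🬎[38;2;19;33;9m[48;2;18;31;8m🬎[38;2;19;33;9m[48;2;18;31;8m🬎[38;2;19;33;9m[48;2;18;31;8m🬎[38;2;156;156;156m[48;2;19;33;9m🬏[38;2;19;33;9m[48;2;18;31;8m🬎[38;2;19;33;9m[48;2;18;31;8m🬎[38;2;19;33;9m[48;2;18;31;8m🬎[38;2;19;33;9m[48;2;18;31;8m🬎[0m
[38;2;16;28;7m[48;2;14;26;6m🬎[38;2;16;28;7m[48;2;14;26;6m🬎[38;2;16;28;7m[48;2;14;26;6m🬎[38;2;16;28;7m[48;2;14;26;6m🬎[38;2;156;156;156m[48;2;28;28;28m🬬[38;2;156;156;156m[48;2;156;156;156m [38;2;151;151;151m[48;2;16;28;7m🬓[38;2;16;28;7m[48;2;14;26;6m🬎[38;2;16;28;7m[48;2;14;26;6m🬎[38;2;16;28;7m[48;2;14;26;6m🬎[0m
[38;2;13;24;6m[48;2;11;21;4m🬂[38;2;13;24;6m[48;2;11;21;4m🬂[38;2;13;24;6m[48;2;11;21;4m🬂[38;2;13;24;6m[48;2;11;21;4m🬂[38;2;28;28;28m[48;2;11;22;4m🬁[38;2;149;149;149m[48;2;11;21;4m🬆[38;2;13;24;6m[48;2;11;21;4m🬂[38;2;13;24;6m[48;2;11;21;4m🬂[38;2;13;24;6m[48;2;11;21;4m🬂[38;2;13;24;6m[48;2;11;21;4m🬂[0m
[38;2;10;19;4m[48;2;8;16;3m🬂[38;2;10;19;4m[48;2;8;16;3m🬂[38;2;10;19;4m[48;2;8;16;3m🬂[38;2;10;19;4m[48;2;8;16;3m🬂[38;2;10;19;4m[48;2;8;16;3m🬂[38;2;10;19;4m[48;2;8;16;3m🬂[38;2;10;19;4m[48;2;8;16;3m🬂[38;2;10;19;4m[48;2;8;16;3m🬂[38;2;10;19;4m[48;2;8;16;3m🬂[38;2;10;19;4m[48;2;8;16;3m🬂[0m
</frame>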